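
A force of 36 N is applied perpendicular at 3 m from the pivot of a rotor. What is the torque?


Given: F = 36 N, r = 3 m, angle = 90 deg (perpendicular)
Using tau = F * r * sin(90)
sin(90) = 1
tau = 36 * 3 * 1
tau = 108 Nm

108 Nm


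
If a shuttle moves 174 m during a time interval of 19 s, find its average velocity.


Given: distance d = 174 m, time t = 19 s
Using v = d / t
v = 174 / 19
v = 174/19 m/s

174/19 m/s


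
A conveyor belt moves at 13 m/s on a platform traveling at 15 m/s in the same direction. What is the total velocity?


Given: object velocity = 13 m/s, platform velocity = 15 m/s (same direction)
Using classical velocity addition: v_total = v_object + v_platform
v_total = 13 + 15
v_total = 28 m/s

28 m/s


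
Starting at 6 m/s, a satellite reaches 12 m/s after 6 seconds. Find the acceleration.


Given: initial velocity v0 = 6 m/s, final velocity v = 12 m/s, time t = 6 s
Using a = (v - v0) / t
a = (12 - 6) / 6
a = 6 / 6
a = 1 m/s^2

1 m/s^2


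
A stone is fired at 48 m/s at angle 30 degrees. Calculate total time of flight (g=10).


Given: v0 = 48 m/s, theta = 30 deg, g = 10 m/s^2
sin(30) = 1/2
Using T = 2*v0*sin(theta) / g
T = 2*48*1/2 / 10
T = 48 / 10
T = 24/5 s

24/5 s


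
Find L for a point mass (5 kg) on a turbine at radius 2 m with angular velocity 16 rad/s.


Given: m = 5 kg, r = 2 m, omega = 16 rad/s
For a point mass: I = m*r^2
I = 5*2^2 = 5*4 = 20
L = I*omega = 20*16
L = 320 kg*m^2/s

320 kg*m^2/s


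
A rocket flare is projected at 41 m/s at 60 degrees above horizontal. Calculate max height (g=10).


Given: v0 = 41 m/s, theta = 60 deg, g = 10 m/s^2
sin^2(60) = 3/4
Using H = v0^2 * sin^2(theta) / (2*g)
H = 41^2 * 3/4 / (2*10)
H = 1681 * 3/4 / 20
H = 5043/4 / 20
H = 5043/80 m

5043/80 m


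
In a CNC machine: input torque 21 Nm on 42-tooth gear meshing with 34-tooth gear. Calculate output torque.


Given: N1 = 42, N2 = 34, T1 = 21 Nm
Using T2/T1 = N2/N1
T2 = T1 * N2 / N1
T2 = 21 * 34 / 42
T2 = 714 / 42
T2 = 17 Nm

17 Nm


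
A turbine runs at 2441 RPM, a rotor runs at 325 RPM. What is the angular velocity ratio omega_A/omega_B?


Given: RPM_A = 2441, RPM_B = 325
omega = 2*pi*RPM/60, so omega_A/omega_B = RPM_A / RPM_B
omega_A/omega_B = 2441 / 325
omega_A/omega_B = 2441/325

2441/325


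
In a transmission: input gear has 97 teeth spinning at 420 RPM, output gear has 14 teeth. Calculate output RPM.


Given: N1 = 97 teeth, w1 = 420 RPM, N2 = 14 teeth
Using N1*w1 = N2*w2
w2 = N1*w1 / N2
w2 = 97*420 / 14
w2 = 40740 / 14
w2 = 2910 RPM

2910 RPM


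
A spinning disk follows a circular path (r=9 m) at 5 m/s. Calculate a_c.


Given: v = 5 m/s, r = 9 m
Using a_c = v^2 / r
a_c = 5^2 / 9
a_c = 25 / 9
a_c = 25/9 m/s^2

25/9 m/s^2


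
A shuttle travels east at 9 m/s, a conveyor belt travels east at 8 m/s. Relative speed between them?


Given: v_A = 9 m/s east, v_B = 8 m/s east
Both move in the same direction; relative speed = |v_A - v_B|
|9 - 8| = |1|
= 1 m/s

1 m/s


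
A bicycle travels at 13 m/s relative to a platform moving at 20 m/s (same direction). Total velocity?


Given: object velocity = 13 m/s, platform velocity = 20 m/s (same direction)
Using classical velocity addition: v_total = v_object + v_platform
v_total = 13 + 20
v_total = 33 m/s

33 m/s


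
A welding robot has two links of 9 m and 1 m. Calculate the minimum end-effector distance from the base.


Given: L1 = 9 m, L2 = 1 m
For a 2-link planar arm, min reach = |L1 - L2| (second link folded back)
Min reach = |9 - 1|
Min reach = 8 m

8 m


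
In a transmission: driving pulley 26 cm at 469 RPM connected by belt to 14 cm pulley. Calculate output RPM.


Given: D1 = 26 cm, w1 = 469 RPM, D2 = 14 cm
Using D1*w1 = D2*w2
w2 = D1*w1 / D2
w2 = 26*469 / 14
w2 = 12194 / 14
w2 = 871 RPM

871 RPM


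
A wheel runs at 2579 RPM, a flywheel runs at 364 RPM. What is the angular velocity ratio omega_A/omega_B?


Given: RPM_A = 2579, RPM_B = 364
omega = 2*pi*RPM/60, so omega_A/omega_B = RPM_A / RPM_B
omega_A/omega_B = 2579 / 364
omega_A/omega_B = 2579/364

2579/364


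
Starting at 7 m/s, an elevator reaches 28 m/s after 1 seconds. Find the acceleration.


Given: initial velocity v0 = 7 m/s, final velocity v = 28 m/s, time t = 1 s
Using a = (v - v0) / t
a = (28 - 7) / 1
a = 21 / 1
a = 21 m/s^2

21 m/s^2


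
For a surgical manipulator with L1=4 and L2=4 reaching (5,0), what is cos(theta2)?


Given: L1 = 4, L2 = 4, target (x, y) = (5, 0)
Using cos(theta2) = (x^2 + y^2 - L1^2 - L2^2) / (2*L1*L2)
x^2 + y^2 = 5^2 + 0 = 25
L1^2 + L2^2 = 16 + 16 = 32
Numerator = 25 - 32 = -7
Denominator = 2*4*4 = 32
cos(theta2) = -7/32 = -7/32

-7/32


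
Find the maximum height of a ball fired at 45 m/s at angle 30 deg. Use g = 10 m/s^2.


Given: v0 = 45 m/s, theta = 30 deg, g = 10 m/s^2
sin^2(30) = 1/4
Using H = v0^2 * sin^2(theta) / (2*g)
H = 45^2 * 1/4 / (2*10)
H = 2025 * 1/4 / 20
H = 2025/4 / 20
H = 405/16 m

405/16 m


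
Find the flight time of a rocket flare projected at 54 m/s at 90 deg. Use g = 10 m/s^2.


Given: v0 = 54 m/s, theta = 90 deg, g = 10 m/s^2
sin(90) = 1
Using T = 2*v0*sin(theta) / g
T = 2*54*1 / 10
T = 108 / 10
T = 54/5 s

54/5 s


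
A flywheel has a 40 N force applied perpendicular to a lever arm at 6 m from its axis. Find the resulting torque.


Given: F = 40 N, r = 6 m, angle = 90 deg (perpendicular)
Using tau = F * r * sin(90)
sin(90) = 1
tau = 40 * 6 * 1
tau = 240 Nm

240 Nm


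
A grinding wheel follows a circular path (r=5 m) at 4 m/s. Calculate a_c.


Given: v = 4 m/s, r = 5 m
Using a_c = v^2 / r
a_c = 4^2 / 5
a_c = 16 / 5
a_c = 16/5 m/s^2

16/5 m/s^2


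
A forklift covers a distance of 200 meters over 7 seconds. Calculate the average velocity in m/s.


Given: distance d = 200 m, time t = 7 s
Using v = d / t
v = 200 / 7
v = 200/7 m/s

200/7 m/s


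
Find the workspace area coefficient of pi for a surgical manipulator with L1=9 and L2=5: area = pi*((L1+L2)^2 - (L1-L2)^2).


Given: L1 = 9, L2 = 5
(L1+L2)^2 = (14)^2 = 196
(L1-L2)^2 = (4)^2 = 16
Difference = 196 - 16 = 180
This equals 4*L1*L2 = 4*9*5 = 180
Workspace area = 180*pi

180


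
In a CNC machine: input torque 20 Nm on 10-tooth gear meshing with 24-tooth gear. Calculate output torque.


Given: N1 = 10, N2 = 24, T1 = 20 Nm
Using T2/T1 = N2/N1
T2 = T1 * N2 / N1
T2 = 20 * 24 / 10
T2 = 480 / 10
T2 = 48 Nm

48 Nm


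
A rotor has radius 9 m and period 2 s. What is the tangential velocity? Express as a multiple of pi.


Given: radius r = 9 m, period T = 2 s
Using v = 2*pi*r / T
v = 2*pi*9 / 2
v = 18*pi / 2
v = 9*pi m/s

9*pi m/s


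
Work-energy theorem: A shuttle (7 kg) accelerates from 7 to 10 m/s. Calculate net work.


Given: m = 7 kg, v0 = 7 m/s, v = 10 m/s
Using W = (1/2)*m*(v^2 - v0^2)
v^2 = 10^2 = 100
v0^2 = 7^2 = 49
v^2 - v0^2 = 100 - 49 = 51
W = (1/2)*7*51 = 357/2 J

357/2 J


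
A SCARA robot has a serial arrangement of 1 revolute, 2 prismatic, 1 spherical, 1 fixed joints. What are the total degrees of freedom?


Given: serial robot with 1 revolute, 2 prismatic, 1 spherical, 1 fixed joints
DOF contribution per joint type: revolute=1, prismatic=1, spherical=3, fixed=0
DOF = 1*1 + 2*1 + 1*3 + 1*0
DOF = 6

6


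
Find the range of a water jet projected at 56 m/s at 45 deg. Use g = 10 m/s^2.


Given: v0 = 56 m/s, theta = 45 deg, g = 10 m/s^2
sin(2*45) = sin(90) = 1
Using R = v0^2 * sin(2*theta) / g
R = 56^2 * 1 / 10
R = 3136 / 10
R = 1568/5 m

1568/5 m


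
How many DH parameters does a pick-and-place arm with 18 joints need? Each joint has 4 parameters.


Given: 18 joints, 4 DH parameters per joint (d, theta, a, alpha)
Total DH parameters = number_of_joints * 4
Total = 18 * 4
Total = 72

72


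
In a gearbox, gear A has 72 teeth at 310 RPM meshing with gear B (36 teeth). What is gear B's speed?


Given: N1 = 72 teeth, w1 = 310 RPM, N2 = 36 teeth
Using N1*w1 = N2*w2
w2 = N1*w1 / N2
w2 = 72*310 / 36
w2 = 22320 / 36
w2 = 620 RPM

620 RPM


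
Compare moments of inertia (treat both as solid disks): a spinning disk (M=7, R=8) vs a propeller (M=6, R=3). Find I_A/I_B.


Given: M1=7 kg, R1=8 m, M2=6 kg, R2=3 m
For a disk: I = (1/2)*M*R^2, so I_A/I_B = (M1*R1^2)/(M2*R2^2)
M1*R1^2 = 7*64 = 448
M2*R2^2 = 6*9 = 54
I_A/I_B = 448/54 = 224/27

224/27


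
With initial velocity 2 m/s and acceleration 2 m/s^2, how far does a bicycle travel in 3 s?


Given: v0 = 2 m/s, a = 2 m/s^2, t = 3 s
Using s = v0*t + (1/2)*a*t^2
s = 2*3 + (1/2)*2*3^2
s = 6 + (1/2)*18
s = 6 + 9
s = 15

15 m


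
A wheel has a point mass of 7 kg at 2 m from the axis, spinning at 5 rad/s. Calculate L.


Given: m = 7 kg, r = 2 m, omega = 5 rad/s
For a point mass: I = m*r^2
I = 7*2^2 = 7*4 = 28
L = I*omega = 28*5
L = 140 kg*m^2/s

140 kg*m^2/s


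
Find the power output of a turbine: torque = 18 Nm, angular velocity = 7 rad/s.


Given: tau = 18 Nm, omega = 7 rad/s
Using P = tau * omega
P = 18 * 7
P = 126 W

126 W


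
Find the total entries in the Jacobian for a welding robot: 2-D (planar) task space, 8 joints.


Given: task space dimension = 2, joints = 8
Jacobian is a 2 x 8 matrix
Total entries = rows * columns
Total = 2 * 8
Total = 16

16


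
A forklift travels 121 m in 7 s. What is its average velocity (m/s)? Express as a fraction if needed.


Given: distance d = 121 m, time t = 7 s
Using v = d / t
v = 121 / 7
v = 121/7 m/s

121/7 m/s


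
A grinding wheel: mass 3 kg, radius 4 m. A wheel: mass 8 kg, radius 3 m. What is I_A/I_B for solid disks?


Given: M1=3 kg, R1=4 m, M2=8 kg, R2=3 m
For a disk: I = (1/2)*M*R^2, so I_A/I_B = (M1*R1^2)/(M2*R2^2)
M1*R1^2 = 3*16 = 48
M2*R2^2 = 8*9 = 72
I_A/I_B = 48/72 = 2/3

2/3


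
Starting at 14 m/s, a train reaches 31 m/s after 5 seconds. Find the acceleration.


Given: initial velocity v0 = 14 m/s, final velocity v = 31 m/s, time t = 5 s
Using a = (v - v0) / t
a = (31 - 14) / 5
a = 17 / 5
a = 17/5 m/s^2

17/5 m/s^2


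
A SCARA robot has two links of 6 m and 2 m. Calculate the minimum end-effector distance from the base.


Given: L1 = 6 m, L2 = 2 m
For a 2-link planar arm, min reach = |L1 - L2| (second link folded back)
Min reach = |6 - 2|
Min reach = 4 m

4 m


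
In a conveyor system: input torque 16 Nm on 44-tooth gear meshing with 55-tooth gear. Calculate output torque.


Given: N1 = 44, N2 = 55, T1 = 16 Nm
Using T2/T1 = N2/N1
T2 = T1 * N2 / N1
T2 = 16 * 55 / 44
T2 = 880 / 44
T2 = 20 Nm

20 Nm


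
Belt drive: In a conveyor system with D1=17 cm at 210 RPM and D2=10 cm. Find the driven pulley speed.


Given: D1 = 17 cm, w1 = 210 RPM, D2 = 10 cm
Using D1*w1 = D2*w2
w2 = D1*w1 / D2
w2 = 17*210 / 10
w2 = 3570 / 10
w2 = 357 RPM

357 RPM


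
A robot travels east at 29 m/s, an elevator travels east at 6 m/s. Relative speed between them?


Given: v_A = 29 m/s east, v_B = 6 m/s east
Both move in the same direction; relative speed = |v_A - v_B|
|29 - 6| = |23|
= 23 m/s

23 m/s


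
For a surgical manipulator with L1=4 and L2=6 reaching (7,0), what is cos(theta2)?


Given: L1 = 4, L2 = 6, target (x, y) = (7, 0)
Using cos(theta2) = (x^2 + y^2 - L1^2 - L2^2) / (2*L1*L2)
x^2 + y^2 = 7^2 + 0 = 49
L1^2 + L2^2 = 16 + 36 = 52
Numerator = 49 - 52 = -3
Denominator = 2*4*6 = 48
cos(theta2) = -3/48 = -1/16

-1/16


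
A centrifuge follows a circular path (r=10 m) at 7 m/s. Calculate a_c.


Given: v = 7 m/s, r = 10 m
Using a_c = v^2 / r
a_c = 7^2 / 10
a_c = 49 / 10
a_c = 49/10 m/s^2

49/10 m/s^2


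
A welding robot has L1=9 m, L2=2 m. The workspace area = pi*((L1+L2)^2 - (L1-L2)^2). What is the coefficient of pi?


Given: L1 = 9, L2 = 2
(L1+L2)^2 = (11)^2 = 121
(L1-L2)^2 = (7)^2 = 49
Difference = 121 - 49 = 72
This equals 4*L1*L2 = 4*9*2 = 72
Workspace area = 72*pi

72


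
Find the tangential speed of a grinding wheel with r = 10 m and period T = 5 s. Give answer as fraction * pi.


Given: radius r = 10 m, period T = 5 s
Using v = 2*pi*r / T
v = 2*pi*10 / 5
v = 20*pi / 5
v = 4*pi m/s

4*pi m/s


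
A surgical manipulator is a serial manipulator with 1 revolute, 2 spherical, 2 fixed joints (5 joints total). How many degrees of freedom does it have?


Given: serial robot with 1 revolute, 2 spherical, 2 fixed joints
DOF contribution per joint type: revolute=1, prismatic=1, spherical=3, fixed=0
DOF = 1*1 + 2*3 + 2*0
DOF = 7

7


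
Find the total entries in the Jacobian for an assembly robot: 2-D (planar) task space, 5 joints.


Given: task space dimension = 2, joints = 5
Jacobian is a 2 x 5 matrix
Total entries = rows * columns
Total = 2 * 5
Total = 10

10


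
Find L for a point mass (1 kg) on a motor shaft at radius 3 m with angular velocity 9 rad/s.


Given: m = 1 kg, r = 3 m, omega = 9 rad/s
For a point mass: I = m*r^2
I = 1*3^2 = 1*9 = 9
L = I*omega = 9*9
L = 81 kg*m^2/s

81 kg*m^2/s


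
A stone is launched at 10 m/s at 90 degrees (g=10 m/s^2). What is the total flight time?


Given: v0 = 10 m/s, theta = 90 deg, g = 10 m/s^2
sin(90) = 1
Using T = 2*v0*sin(theta) / g
T = 2*10*1 / 10
T = 20 / 10
T = 2 s

2 s


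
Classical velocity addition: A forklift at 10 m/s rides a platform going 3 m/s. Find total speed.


Given: object velocity = 10 m/s, platform velocity = 3 m/s (same direction)
Using classical velocity addition: v_total = v_object + v_platform
v_total = 10 + 3
v_total = 13 m/s

13 m/s


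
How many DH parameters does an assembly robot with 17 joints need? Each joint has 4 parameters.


Given: 17 joints, 4 DH parameters per joint (d, theta, a, alpha)
Total DH parameters = number_of_joints * 4
Total = 17 * 4
Total = 68

68


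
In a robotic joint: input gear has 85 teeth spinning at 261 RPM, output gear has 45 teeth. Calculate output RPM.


Given: N1 = 85 teeth, w1 = 261 RPM, N2 = 45 teeth
Using N1*w1 = N2*w2
w2 = N1*w1 / N2
w2 = 85*261 / 45
w2 = 22185 / 45
w2 = 493 RPM

493 RPM


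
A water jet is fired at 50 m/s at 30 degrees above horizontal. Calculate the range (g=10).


Given: v0 = 50 m/s, theta = 30 deg, g = 10 m/s^2
sin(2*30) = sin(60) = sqrt(3)/2
Using R = v0^2 * sin(2*theta) / g
R = 50^2 * (sqrt(3)/2) / 10
R = 2500 * sqrt(3) / 20
R = 125*sqrt(3) m

125*sqrt(3) m


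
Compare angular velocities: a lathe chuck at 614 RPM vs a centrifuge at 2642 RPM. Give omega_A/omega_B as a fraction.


Given: RPM_A = 614, RPM_B = 2642
omega = 2*pi*RPM/60, so omega_A/omega_B = RPM_A / RPM_B
omega_A/omega_B = 614 / 2642
omega_A/omega_B = 307/1321

307/1321


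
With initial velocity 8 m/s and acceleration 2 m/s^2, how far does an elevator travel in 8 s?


Given: v0 = 8 m/s, a = 2 m/s^2, t = 8 s
Using s = v0*t + (1/2)*a*t^2
s = 8*8 + (1/2)*2*8^2
s = 64 + (1/2)*128
s = 64 + 64
s = 128

128 m


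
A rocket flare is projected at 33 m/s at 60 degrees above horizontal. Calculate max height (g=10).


Given: v0 = 33 m/s, theta = 60 deg, g = 10 m/s^2
sin^2(60) = 3/4
Using H = v0^2 * sin^2(theta) / (2*g)
H = 33^2 * 3/4 / (2*10)
H = 1089 * 3/4 / 20
H = 3267/4 / 20
H = 3267/80 m

3267/80 m


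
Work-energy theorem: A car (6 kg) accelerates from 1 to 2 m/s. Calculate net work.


Given: m = 6 kg, v0 = 1 m/s, v = 2 m/s
Using W = (1/2)*m*(v^2 - v0^2)
v^2 = 2^2 = 4
v0^2 = 1^2 = 1
v^2 - v0^2 = 4 - 1 = 3
W = (1/2)*6*3 = 9 J

9 J


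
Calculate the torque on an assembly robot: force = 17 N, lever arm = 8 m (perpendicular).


Given: F = 17 N, r = 8 m, angle = 90 deg (perpendicular)
Using tau = F * r * sin(90)
sin(90) = 1
tau = 17 * 8 * 1
tau = 136 Nm

136 Nm


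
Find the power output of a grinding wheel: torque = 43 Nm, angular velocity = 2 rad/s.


Given: tau = 43 Nm, omega = 2 rad/s
Using P = tau * omega
P = 43 * 2
P = 86 W

86 W


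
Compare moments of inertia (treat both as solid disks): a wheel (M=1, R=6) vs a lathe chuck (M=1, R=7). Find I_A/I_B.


Given: M1=1 kg, R1=6 m, M2=1 kg, R2=7 m
For a disk: I = (1/2)*M*R^2, so I_A/I_B = (M1*R1^2)/(M2*R2^2)
M1*R1^2 = 1*36 = 36
M2*R2^2 = 1*49 = 49
I_A/I_B = 36/49 = 36/49

36/49


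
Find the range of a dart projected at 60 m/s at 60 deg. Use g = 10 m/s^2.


Given: v0 = 60 m/s, theta = 60 deg, g = 10 m/s^2
sin(2*60) = sin(120) = sqrt(3)/2
Using R = v0^2 * sin(2*theta) / g
R = 60^2 * (sqrt(3)/2) / 10
R = 3600 * sqrt(3) / 20
R = 180*sqrt(3) m

180*sqrt(3) m


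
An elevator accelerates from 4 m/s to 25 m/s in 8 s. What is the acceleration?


Given: initial velocity v0 = 4 m/s, final velocity v = 25 m/s, time t = 8 s
Using a = (v - v0) / t
a = (25 - 4) / 8
a = 21 / 8
a = 21/8 m/s^2

21/8 m/s^2


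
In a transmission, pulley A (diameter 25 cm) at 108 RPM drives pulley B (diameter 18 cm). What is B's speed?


Given: D1 = 25 cm, w1 = 108 RPM, D2 = 18 cm
Using D1*w1 = D2*w2
w2 = D1*w1 / D2
w2 = 25*108 / 18
w2 = 2700 / 18
w2 = 150 RPM

150 RPM


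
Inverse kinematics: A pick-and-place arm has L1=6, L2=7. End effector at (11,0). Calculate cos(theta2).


Given: L1 = 6, L2 = 7, target (x, y) = (11, 0)
Using cos(theta2) = (x^2 + y^2 - L1^2 - L2^2) / (2*L1*L2)
x^2 + y^2 = 11^2 + 0 = 121
L1^2 + L2^2 = 36 + 49 = 85
Numerator = 121 - 85 = 36
Denominator = 2*6*7 = 84
cos(theta2) = 36/84 = 3/7

3/7


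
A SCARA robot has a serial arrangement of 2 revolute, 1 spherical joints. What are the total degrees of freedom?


Given: serial robot with 2 revolute, 1 spherical joints
DOF contribution per joint type: revolute=1, prismatic=1, spherical=3, fixed=0
DOF = 2*1 + 1*3
DOF = 5

5


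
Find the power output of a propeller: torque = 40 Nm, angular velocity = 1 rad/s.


Given: tau = 40 Nm, omega = 1 rad/s
Using P = tau * omega
P = 40 * 1
P = 40 W

40 W


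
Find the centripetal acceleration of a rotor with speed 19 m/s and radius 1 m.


Given: v = 19 m/s, r = 1 m
Using a_c = v^2 / r
a_c = 19^2 / 1
a_c = 361 / 1
a_c = 361 m/s^2

361 m/s^2


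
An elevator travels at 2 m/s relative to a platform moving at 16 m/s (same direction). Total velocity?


Given: object velocity = 2 m/s, platform velocity = 16 m/s (same direction)
Using classical velocity addition: v_total = v_object + v_platform
v_total = 2 + 16
v_total = 18 m/s

18 m/s


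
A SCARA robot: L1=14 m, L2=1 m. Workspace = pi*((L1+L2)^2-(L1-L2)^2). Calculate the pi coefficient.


Given: L1 = 14, L2 = 1
(L1+L2)^2 = (15)^2 = 225
(L1-L2)^2 = (13)^2 = 169
Difference = 225 - 169 = 56
This equals 4*L1*L2 = 4*14*1 = 56
Workspace area = 56*pi

56


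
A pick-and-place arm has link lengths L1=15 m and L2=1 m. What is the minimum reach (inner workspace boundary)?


Given: L1 = 15 m, L2 = 1 m
For a 2-link planar arm, min reach = |L1 - L2| (second link folded back)
Min reach = |15 - 1|
Min reach = 14 m

14 m


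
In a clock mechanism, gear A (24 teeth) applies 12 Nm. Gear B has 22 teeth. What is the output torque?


Given: N1 = 24, N2 = 22, T1 = 12 Nm
Using T2/T1 = N2/N1
T2 = T1 * N2 / N1
T2 = 12 * 22 / 24
T2 = 264 / 24
T2 = 11 Nm

11 Nm


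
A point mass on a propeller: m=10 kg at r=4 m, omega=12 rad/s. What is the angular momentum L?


Given: m = 10 kg, r = 4 m, omega = 12 rad/s
For a point mass: I = m*r^2
I = 10*4^2 = 10*16 = 160
L = I*omega = 160*12
L = 1920 kg*m^2/s

1920 kg*m^2/s


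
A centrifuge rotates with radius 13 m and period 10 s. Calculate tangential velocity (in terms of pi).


Given: radius r = 13 m, period T = 10 s
Using v = 2*pi*r / T
v = 2*pi*13 / 10
v = 26*pi / 10
v = 13/5*pi m/s

13/5*pi m/s


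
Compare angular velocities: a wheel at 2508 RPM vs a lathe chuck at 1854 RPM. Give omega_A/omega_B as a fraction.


Given: RPM_A = 2508, RPM_B = 1854
omega = 2*pi*RPM/60, so omega_A/omega_B = RPM_A / RPM_B
omega_A/omega_B = 2508 / 1854
omega_A/omega_B = 418/309

418/309


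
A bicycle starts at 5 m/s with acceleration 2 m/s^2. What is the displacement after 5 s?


Given: v0 = 5 m/s, a = 2 m/s^2, t = 5 s
Using s = v0*t + (1/2)*a*t^2
s = 5*5 + (1/2)*2*5^2
s = 25 + (1/2)*50
s = 25 + 25
s = 50

50 m


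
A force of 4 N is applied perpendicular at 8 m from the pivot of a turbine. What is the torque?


Given: F = 4 N, r = 8 m, angle = 90 deg (perpendicular)
Using tau = F * r * sin(90)
sin(90) = 1
tau = 4 * 8 * 1
tau = 32 Nm

32 Nm


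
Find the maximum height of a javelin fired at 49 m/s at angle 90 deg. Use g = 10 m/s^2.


Given: v0 = 49 m/s, theta = 90 deg, g = 10 m/s^2
sin^2(90) = 1
Using H = v0^2 * sin^2(theta) / (2*g)
H = 49^2 * 1 / (2*10)
H = 2401 * 1 / 20
H = 2401 / 20
H = 2401/20 m

2401/20 m


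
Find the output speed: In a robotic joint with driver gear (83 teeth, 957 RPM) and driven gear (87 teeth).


Given: N1 = 83 teeth, w1 = 957 RPM, N2 = 87 teeth
Using N1*w1 = N2*w2
w2 = N1*w1 / N2
w2 = 83*957 / 87
w2 = 79431 / 87
w2 = 913 RPM

913 RPM


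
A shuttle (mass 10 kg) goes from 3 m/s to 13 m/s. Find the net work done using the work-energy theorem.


Given: m = 10 kg, v0 = 3 m/s, v = 13 m/s
Using W = (1/2)*m*(v^2 - v0^2)
v^2 = 13^2 = 169
v0^2 = 3^2 = 9
v^2 - v0^2 = 169 - 9 = 160
W = (1/2)*10*160 = 800 J

800 J


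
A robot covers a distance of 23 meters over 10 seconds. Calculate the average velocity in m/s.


Given: distance d = 23 m, time t = 10 s
Using v = d / t
v = 23 / 10
v = 23/10 m/s

23/10 m/s


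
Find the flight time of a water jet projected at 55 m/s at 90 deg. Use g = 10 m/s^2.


Given: v0 = 55 m/s, theta = 90 deg, g = 10 m/s^2
sin(90) = 1
Using T = 2*v0*sin(theta) / g
T = 2*55*1 / 10
T = 110 / 10
T = 11 s

11 s


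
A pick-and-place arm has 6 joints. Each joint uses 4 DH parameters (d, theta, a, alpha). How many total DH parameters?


Given: 6 joints, 4 DH parameters per joint (d, theta, a, alpha)
Total DH parameters = number_of_joints * 4
Total = 6 * 4
Total = 24

24


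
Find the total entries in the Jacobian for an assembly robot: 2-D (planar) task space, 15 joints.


Given: task space dimension = 2, joints = 15
Jacobian is a 2 x 15 matrix
Total entries = rows * columns
Total = 2 * 15
Total = 30

30


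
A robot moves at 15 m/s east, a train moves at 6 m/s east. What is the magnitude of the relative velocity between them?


Given: v_A = 15 m/s east, v_B = 6 m/s east
Both move in the same direction; relative speed = |v_A - v_B|
|15 - 6| = |9|
= 9 m/s

9 m/s


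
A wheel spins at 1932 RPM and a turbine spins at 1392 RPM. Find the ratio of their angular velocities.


Given: RPM_A = 1932, RPM_B = 1392
omega = 2*pi*RPM/60, so omega_A/omega_B = RPM_A / RPM_B
omega_A/omega_B = 1932 / 1392
omega_A/omega_B = 161/116

161/116


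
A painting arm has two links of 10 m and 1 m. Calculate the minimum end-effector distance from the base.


Given: L1 = 10 m, L2 = 1 m
For a 2-link planar arm, min reach = |L1 - L2| (second link folded back)
Min reach = |10 - 1|
Min reach = 9 m

9 m


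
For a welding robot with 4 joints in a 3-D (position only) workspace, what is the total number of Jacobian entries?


Given: task space dimension = 3, joints = 4
Jacobian is a 3 x 4 matrix
Total entries = rows * columns
Total = 3 * 4
Total = 12

12


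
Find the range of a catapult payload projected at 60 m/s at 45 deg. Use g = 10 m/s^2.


Given: v0 = 60 m/s, theta = 45 deg, g = 10 m/s^2
sin(2*45) = sin(90) = 1
Using R = v0^2 * sin(2*theta) / g
R = 60^2 * 1 / 10
R = 3600 / 10
R = 360 m

360 m


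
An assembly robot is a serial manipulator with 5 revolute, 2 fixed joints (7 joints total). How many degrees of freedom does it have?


Given: serial robot with 5 revolute, 2 fixed joints
DOF contribution per joint type: revolute=1, prismatic=1, spherical=3, fixed=0
DOF = 5*1 + 2*0
DOF = 5

5


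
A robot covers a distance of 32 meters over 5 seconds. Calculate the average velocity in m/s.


Given: distance d = 32 m, time t = 5 s
Using v = d / t
v = 32 / 5
v = 32/5 m/s

32/5 m/s


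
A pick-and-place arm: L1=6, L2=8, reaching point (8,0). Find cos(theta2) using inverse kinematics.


Given: L1 = 6, L2 = 8, target (x, y) = (8, 0)
Using cos(theta2) = (x^2 + y^2 - L1^2 - L2^2) / (2*L1*L2)
x^2 + y^2 = 8^2 + 0 = 64
L1^2 + L2^2 = 36 + 64 = 100
Numerator = 64 - 100 = -36
Denominator = 2*6*8 = 96
cos(theta2) = -36/96 = -3/8

-3/8


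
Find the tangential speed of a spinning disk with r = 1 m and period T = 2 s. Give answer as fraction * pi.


Given: radius r = 1 m, period T = 2 s
Using v = 2*pi*r / T
v = 2*pi*1 / 2
v = 2*pi / 2
v = 1*pi m/s

1*pi m/s


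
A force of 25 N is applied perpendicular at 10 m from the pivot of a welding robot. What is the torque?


Given: F = 25 N, r = 10 m, angle = 90 deg (perpendicular)
Using tau = F * r * sin(90)
sin(90) = 1
tau = 25 * 10 * 1
tau = 250 Nm

250 Nm


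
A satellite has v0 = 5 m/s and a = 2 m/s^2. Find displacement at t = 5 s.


Given: v0 = 5 m/s, a = 2 m/s^2, t = 5 s
Using s = v0*t + (1/2)*a*t^2
s = 5*5 + (1/2)*2*5^2
s = 25 + (1/2)*50
s = 25 + 25
s = 50

50 m


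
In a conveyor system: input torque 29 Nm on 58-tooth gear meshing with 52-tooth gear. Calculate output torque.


Given: N1 = 58, N2 = 52, T1 = 29 Nm
Using T2/T1 = N2/N1
T2 = T1 * N2 / N1
T2 = 29 * 52 / 58
T2 = 1508 / 58
T2 = 26 Nm

26 Nm


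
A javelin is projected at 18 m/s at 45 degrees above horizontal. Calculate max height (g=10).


Given: v0 = 18 m/s, theta = 45 deg, g = 10 m/s^2
sin^2(45) = 1/2
Using H = v0^2 * sin^2(theta) / (2*g)
H = 18^2 * 1/2 / (2*10)
H = 324 * 1/2 / 20
H = 162 / 20
H = 81/10 m

81/10 m


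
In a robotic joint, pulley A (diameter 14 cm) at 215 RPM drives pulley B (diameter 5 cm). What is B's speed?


Given: D1 = 14 cm, w1 = 215 RPM, D2 = 5 cm
Using D1*w1 = D2*w2
w2 = D1*w1 / D2
w2 = 14*215 / 5
w2 = 3010 / 5
w2 = 602 RPM

602 RPM


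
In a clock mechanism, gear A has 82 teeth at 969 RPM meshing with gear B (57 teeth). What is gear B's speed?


Given: N1 = 82 teeth, w1 = 969 RPM, N2 = 57 teeth
Using N1*w1 = N2*w2
w2 = N1*w1 / N2
w2 = 82*969 / 57
w2 = 79458 / 57
w2 = 1394 RPM

1394 RPM


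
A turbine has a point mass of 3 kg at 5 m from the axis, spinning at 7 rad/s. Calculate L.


Given: m = 3 kg, r = 5 m, omega = 7 rad/s
For a point mass: I = m*r^2
I = 3*5^2 = 3*25 = 75
L = I*omega = 75*7
L = 525 kg*m^2/s

525 kg*m^2/s


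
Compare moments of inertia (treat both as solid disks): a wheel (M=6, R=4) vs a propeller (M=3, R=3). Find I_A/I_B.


Given: M1=6 kg, R1=4 m, M2=3 kg, R2=3 m
For a disk: I = (1/2)*M*R^2, so I_A/I_B = (M1*R1^2)/(M2*R2^2)
M1*R1^2 = 6*16 = 96
M2*R2^2 = 3*9 = 27
I_A/I_B = 96/27 = 32/9

32/9


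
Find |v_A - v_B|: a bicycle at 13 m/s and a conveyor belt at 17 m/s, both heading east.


Given: v_A = 13 m/s east, v_B = 17 m/s east
Both move in the same direction; relative speed = |v_A - v_B|
|13 - 17| = |-4|
= 4 m/s

4 m/s


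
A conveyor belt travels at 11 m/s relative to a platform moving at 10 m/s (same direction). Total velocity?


Given: object velocity = 11 m/s, platform velocity = 10 m/s (same direction)
Using classical velocity addition: v_total = v_object + v_platform
v_total = 11 + 10
v_total = 21 m/s

21 m/s


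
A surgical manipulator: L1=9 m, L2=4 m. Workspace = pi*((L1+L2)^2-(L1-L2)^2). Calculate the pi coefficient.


Given: L1 = 9, L2 = 4
(L1+L2)^2 = (13)^2 = 169
(L1-L2)^2 = (5)^2 = 25
Difference = 169 - 25 = 144
This equals 4*L1*L2 = 4*9*4 = 144
Workspace area = 144*pi

144


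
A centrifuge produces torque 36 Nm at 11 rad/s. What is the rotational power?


Given: tau = 36 Nm, omega = 11 rad/s
Using P = tau * omega
P = 36 * 11
P = 396 W

396 W


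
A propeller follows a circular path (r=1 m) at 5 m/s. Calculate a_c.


Given: v = 5 m/s, r = 1 m
Using a_c = v^2 / r
a_c = 5^2 / 1
a_c = 25 / 1
a_c = 25 m/s^2

25 m/s^2


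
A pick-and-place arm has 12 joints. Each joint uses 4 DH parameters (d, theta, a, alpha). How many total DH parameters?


Given: 12 joints, 4 DH parameters per joint (d, theta, a, alpha)
Total DH parameters = number_of_joints * 4
Total = 12 * 4
Total = 48

48


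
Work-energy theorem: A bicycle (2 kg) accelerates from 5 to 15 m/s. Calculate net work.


Given: m = 2 kg, v0 = 5 m/s, v = 15 m/s
Using W = (1/2)*m*(v^2 - v0^2)
v^2 = 15^2 = 225
v0^2 = 5^2 = 25
v^2 - v0^2 = 225 - 25 = 200
W = (1/2)*2*200 = 200 J

200 J


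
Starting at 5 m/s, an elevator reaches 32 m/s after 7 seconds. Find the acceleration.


Given: initial velocity v0 = 5 m/s, final velocity v = 32 m/s, time t = 7 s
Using a = (v - v0) / t
a = (32 - 5) / 7
a = 27 / 7
a = 27/7 m/s^2

27/7 m/s^2


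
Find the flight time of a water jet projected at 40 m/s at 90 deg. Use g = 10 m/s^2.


Given: v0 = 40 m/s, theta = 90 deg, g = 10 m/s^2
sin(90) = 1
Using T = 2*v0*sin(theta) / g
T = 2*40*1 / 10
T = 80 / 10
T = 8 s

8 s


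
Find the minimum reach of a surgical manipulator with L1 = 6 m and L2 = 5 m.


Given: L1 = 6 m, L2 = 5 m
For a 2-link planar arm, min reach = |L1 - L2| (second link folded back)
Min reach = |6 - 5|
Min reach = 1 m

1 m


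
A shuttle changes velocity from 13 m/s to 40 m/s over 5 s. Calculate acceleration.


Given: initial velocity v0 = 13 m/s, final velocity v = 40 m/s, time t = 5 s
Using a = (v - v0) / t
a = (40 - 13) / 5
a = 27 / 5
a = 27/5 m/s^2

27/5 m/s^2


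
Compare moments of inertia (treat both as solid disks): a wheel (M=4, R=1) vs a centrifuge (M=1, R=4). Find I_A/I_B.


Given: M1=4 kg, R1=1 m, M2=1 kg, R2=4 m
For a disk: I = (1/2)*M*R^2, so I_A/I_B = (M1*R1^2)/(M2*R2^2)
M1*R1^2 = 4*1 = 4
M2*R2^2 = 1*16 = 16
I_A/I_B = 4/16 = 1/4

1/4


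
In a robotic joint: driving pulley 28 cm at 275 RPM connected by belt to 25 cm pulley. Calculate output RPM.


Given: D1 = 28 cm, w1 = 275 RPM, D2 = 25 cm
Using D1*w1 = D2*w2
w2 = D1*w1 / D2
w2 = 28*275 / 25
w2 = 7700 / 25
w2 = 308 RPM

308 RPM


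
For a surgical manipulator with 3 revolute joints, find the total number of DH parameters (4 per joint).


Given: 3 joints, 4 DH parameters per joint (d, theta, a, alpha)
Total DH parameters = number_of_joints * 4
Total = 3 * 4
Total = 12

12


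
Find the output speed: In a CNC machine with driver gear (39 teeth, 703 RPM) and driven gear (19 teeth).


Given: N1 = 39 teeth, w1 = 703 RPM, N2 = 19 teeth
Using N1*w1 = N2*w2
w2 = N1*w1 / N2
w2 = 39*703 / 19
w2 = 27417 / 19
w2 = 1443 RPM

1443 RPM


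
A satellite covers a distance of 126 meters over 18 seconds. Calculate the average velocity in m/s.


Given: distance d = 126 m, time t = 18 s
Using v = d / t
v = 126 / 18
v = 7 m/s

7 m/s


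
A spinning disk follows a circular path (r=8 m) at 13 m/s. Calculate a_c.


Given: v = 13 m/s, r = 8 m
Using a_c = v^2 / r
a_c = 13^2 / 8
a_c = 169 / 8
a_c = 169/8 m/s^2

169/8 m/s^2


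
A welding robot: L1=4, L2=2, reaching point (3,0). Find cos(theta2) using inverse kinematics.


Given: L1 = 4, L2 = 2, target (x, y) = (3, 0)
Using cos(theta2) = (x^2 + y^2 - L1^2 - L2^2) / (2*L1*L2)
x^2 + y^2 = 3^2 + 0 = 9
L1^2 + L2^2 = 16 + 4 = 20
Numerator = 9 - 20 = -11
Denominator = 2*4*2 = 16
cos(theta2) = -11/16 = -11/16

-11/16


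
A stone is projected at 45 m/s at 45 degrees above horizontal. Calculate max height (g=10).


Given: v0 = 45 m/s, theta = 45 deg, g = 10 m/s^2
sin^2(45) = 1/2
Using H = v0^2 * sin^2(theta) / (2*g)
H = 45^2 * 1/2 / (2*10)
H = 2025 * 1/2 / 20
H = 2025/2 / 20
H = 405/8 m

405/8 m


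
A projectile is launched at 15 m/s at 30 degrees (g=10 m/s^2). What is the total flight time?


Given: v0 = 15 m/s, theta = 30 deg, g = 10 m/s^2
sin(30) = 1/2
Using T = 2*v0*sin(theta) / g
T = 2*15*1/2 / 10
T = 15 / 10
T = 3/2 s

3/2 s


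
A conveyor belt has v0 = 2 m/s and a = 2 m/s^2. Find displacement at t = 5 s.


Given: v0 = 2 m/s, a = 2 m/s^2, t = 5 s
Using s = v0*t + (1/2)*a*t^2
s = 2*5 + (1/2)*2*5^2
s = 10 + (1/2)*50
s = 10 + 25
s = 35

35 m


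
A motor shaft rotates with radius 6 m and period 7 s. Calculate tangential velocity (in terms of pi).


Given: radius r = 6 m, period T = 7 s
Using v = 2*pi*r / T
v = 2*pi*6 / 7
v = 12*pi / 7
v = 12/7*pi m/s

12/7*pi m/s


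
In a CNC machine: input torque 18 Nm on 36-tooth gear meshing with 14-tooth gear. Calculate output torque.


Given: N1 = 36, N2 = 14, T1 = 18 Nm
Using T2/T1 = N2/N1
T2 = T1 * N2 / N1
T2 = 18 * 14 / 36
T2 = 252 / 36
T2 = 7 Nm

7 Nm


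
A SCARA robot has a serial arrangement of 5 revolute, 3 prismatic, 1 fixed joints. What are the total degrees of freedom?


Given: serial robot with 5 revolute, 3 prismatic, 1 fixed joints
DOF contribution per joint type: revolute=1, prismatic=1, spherical=3, fixed=0
DOF = 5*1 + 3*1 + 1*0
DOF = 8

8


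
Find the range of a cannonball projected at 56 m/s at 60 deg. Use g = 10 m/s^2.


Given: v0 = 56 m/s, theta = 60 deg, g = 10 m/s^2
sin(2*60) = sin(120) = sqrt(3)/2
Using R = v0^2 * sin(2*theta) / g
R = 56^2 * (sqrt(3)/2) / 10
R = 3136 * sqrt(3) / 20
R = 784/5*sqrt(3) m

784/5*sqrt(3) m


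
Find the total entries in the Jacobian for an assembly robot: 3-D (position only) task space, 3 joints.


Given: task space dimension = 3, joints = 3
Jacobian is a 3 x 3 matrix
Total entries = rows * columns
Total = 3 * 3
Total = 9

9


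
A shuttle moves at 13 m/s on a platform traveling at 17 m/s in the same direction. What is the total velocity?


Given: object velocity = 13 m/s, platform velocity = 17 m/s (same direction)
Using classical velocity addition: v_total = v_object + v_platform
v_total = 13 + 17
v_total = 30 m/s

30 m/s


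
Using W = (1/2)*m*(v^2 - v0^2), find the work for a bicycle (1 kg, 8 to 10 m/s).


Given: m = 1 kg, v0 = 8 m/s, v = 10 m/s
Using W = (1/2)*m*(v^2 - v0^2)
v^2 = 10^2 = 100
v0^2 = 8^2 = 64
v^2 - v0^2 = 100 - 64 = 36
W = (1/2)*1*36 = 18 J

18 J


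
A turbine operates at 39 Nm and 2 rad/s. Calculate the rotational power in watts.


Given: tau = 39 Nm, omega = 2 rad/s
Using P = tau * omega
P = 39 * 2
P = 78 W

78 W


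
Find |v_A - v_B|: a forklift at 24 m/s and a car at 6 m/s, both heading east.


Given: v_A = 24 m/s east, v_B = 6 m/s east
Both move in the same direction; relative speed = |v_A - v_B|
|24 - 6| = |18|
= 18 m/s

18 m/s


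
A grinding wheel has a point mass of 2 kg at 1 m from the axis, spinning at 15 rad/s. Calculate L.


Given: m = 2 kg, r = 1 m, omega = 15 rad/s
For a point mass: I = m*r^2
I = 2*1^2 = 2*1 = 2
L = I*omega = 2*15
L = 30 kg*m^2/s

30 kg*m^2/s


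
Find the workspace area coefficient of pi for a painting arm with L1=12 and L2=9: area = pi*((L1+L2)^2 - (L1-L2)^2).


Given: L1 = 12, L2 = 9
(L1+L2)^2 = (21)^2 = 441
(L1-L2)^2 = (3)^2 = 9
Difference = 441 - 9 = 432
This equals 4*L1*L2 = 4*12*9 = 432
Workspace area = 432*pi

432


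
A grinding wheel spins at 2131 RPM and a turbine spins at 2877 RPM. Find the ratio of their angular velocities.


Given: RPM_A = 2131, RPM_B = 2877
omega = 2*pi*RPM/60, so omega_A/omega_B = RPM_A / RPM_B
omega_A/omega_B = 2131 / 2877
omega_A/omega_B = 2131/2877

2131/2877


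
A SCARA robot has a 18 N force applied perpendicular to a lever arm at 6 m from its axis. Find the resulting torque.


Given: F = 18 N, r = 6 m, angle = 90 deg (perpendicular)
Using tau = F * r * sin(90)
sin(90) = 1
tau = 18 * 6 * 1
tau = 108 Nm

108 Nm


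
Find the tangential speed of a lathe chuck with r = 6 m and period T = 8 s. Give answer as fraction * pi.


Given: radius r = 6 m, period T = 8 s
Using v = 2*pi*r / T
v = 2*pi*6 / 8
v = 12*pi / 8
v = 3/2*pi m/s

3/2*pi m/s


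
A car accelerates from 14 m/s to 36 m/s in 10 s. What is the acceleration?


Given: initial velocity v0 = 14 m/s, final velocity v = 36 m/s, time t = 10 s
Using a = (v - v0) / t
a = (36 - 14) / 10
a = 22 / 10
a = 11/5 m/s^2

11/5 m/s^2


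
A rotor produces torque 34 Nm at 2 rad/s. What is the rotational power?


Given: tau = 34 Nm, omega = 2 rad/s
Using P = tau * omega
P = 34 * 2
P = 68 W

68 W


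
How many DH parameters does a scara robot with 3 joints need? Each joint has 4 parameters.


Given: 3 joints, 4 DH parameters per joint (d, theta, a, alpha)
Total DH parameters = number_of_joints * 4
Total = 3 * 4
Total = 12

12


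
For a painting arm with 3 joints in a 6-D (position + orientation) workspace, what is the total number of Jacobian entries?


Given: task space dimension = 6, joints = 3
Jacobian is a 6 x 3 matrix
Total entries = rows * columns
Total = 6 * 3
Total = 18

18


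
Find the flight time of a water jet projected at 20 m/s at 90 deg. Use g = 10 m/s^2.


Given: v0 = 20 m/s, theta = 90 deg, g = 10 m/s^2
sin(90) = 1
Using T = 2*v0*sin(theta) / g
T = 2*20*1 / 10
T = 40 / 10
T = 4 s

4 s


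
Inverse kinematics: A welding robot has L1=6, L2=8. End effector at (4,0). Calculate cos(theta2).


Given: L1 = 6, L2 = 8, target (x, y) = (4, 0)
Using cos(theta2) = (x^2 + y^2 - L1^2 - L2^2) / (2*L1*L2)
x^2 + y^2 = 4^2 + 0 = 16
L1^2 + L2^2 = 36 + 64 = 100
Numerator = 16 - 100 = -84
Denominator = 2*6*8 = 96
cos(theta2) = -84/96 = -7/8

-7/8


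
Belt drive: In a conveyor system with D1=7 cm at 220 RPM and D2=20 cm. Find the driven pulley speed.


Given: D1 = 7 cm, w1 = 220 RPM, D2 = 20 cm
Using D1*w1 = D2*w2
w2 = D1*w1 / D2
w2 = 7*220 / 20
w2 = 1540 / 20
w2 = 77 RPM

77 RPM


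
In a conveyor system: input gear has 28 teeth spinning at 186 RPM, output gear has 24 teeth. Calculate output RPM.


Given: N1 = 28 teeth, w1 = 186 RPM, N2 = 24 teeth
Using N1*w1 = N2*w2
w2 = N1*w1 / N2
w2 = 28*186 / 24
w2 = 5208 / 24
w2 = 217 RPM

217 RPM


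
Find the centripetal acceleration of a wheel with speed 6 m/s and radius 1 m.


Given: v = 6 m/s, r = 1 m
Using a_c = v^2 / r
a_c = 6^2 / 1
a_c = 36 / 1
a_c = 36 m/s^2

36 m/s^2


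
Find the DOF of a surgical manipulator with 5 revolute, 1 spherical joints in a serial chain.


Given: serial robot with 5 revolute, 1 spherical joints
DOF contribution per joint type: revolute=1, prismatic=1, spherical=3, fixed=0
DOF = 5*1 + 1*3
DOF = 8

8


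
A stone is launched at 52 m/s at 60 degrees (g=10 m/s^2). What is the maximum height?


Given: v0 = 52 m/s, theta = 60 deg, g = 10 m/s^2
sin^2(60) = 3/4
Using H = v0^2 * sin^2(theta) / (2*g)
H = 52^2 * 3/4 / (2*10)
H = 2704 * 3/4 / 20
H = 2028 / 20
H = 507/5 m

507/5 m


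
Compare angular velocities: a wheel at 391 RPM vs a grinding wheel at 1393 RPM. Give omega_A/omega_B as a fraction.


Given: RPM_A = 391, RPM_B = 1393
omega = 2*pi*RPM/60, so omega_A/omega_B = RPM_A / RPM_B
omega_A/omega_B = 391 / 1393
omega_A/omega_B = 391/1393

391/1393


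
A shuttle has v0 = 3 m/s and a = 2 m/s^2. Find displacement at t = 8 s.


Given: v0 = 3 m/s, a = 2 m/s^2, t = 8 s
Using s = v0*t + (1/2)*a*t^2
s = 3*8 + (1/2)*2*8^2
s = 24 + (1/2)*128
s = 24 + 64
s = 88

88 m


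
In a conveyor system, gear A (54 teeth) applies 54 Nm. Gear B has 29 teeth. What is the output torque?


Given: N1 = 54, N2 = 29, T1 = 54 Nm
Using T2/T1 = N2/N1
T2 = T1 * N2 / N1
T2 = 54 * 29 / 54
T2 = 1566 / 54
T2 = 29 Nm

29 Nm


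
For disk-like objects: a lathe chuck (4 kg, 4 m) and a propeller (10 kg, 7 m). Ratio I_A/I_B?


Given: M1=4 kg, R1=4 m, M2=10 kg, R2=7 m
For a disk: I = (1/2)*M*R^2, so I_A/I_B = (M1*R1^2)/(M2*R2^2)
M1*R1^2 = 4*16 = 64
M2*R2^2 = 10*49 = 490
I_A/I_B = 64/490 = 32/245

32/245


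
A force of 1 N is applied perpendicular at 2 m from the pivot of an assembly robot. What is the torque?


Given: F = 1 N, r = 2 m, angle = 90 deg (perpendicular)
Using tau = F * r * sin(90)
sin(90) = 1
tau = 1 * 2 * 1
tau = 2 Nm

2 Nm


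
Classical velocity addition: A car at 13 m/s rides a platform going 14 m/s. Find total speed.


Given: object velocity = 13 m/s, platform velocity = 14 m/s (same direction)
Using classical velocity addition: v_total = v_object + v_platform
v_total = 13 + 14
v_total = 27 m/s

27 m/s


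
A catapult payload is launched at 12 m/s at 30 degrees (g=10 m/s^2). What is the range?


Given: v0 = 12 m/s, theta = 30 deg, g = 10 m/s^2
sin(2*30) = sin(60) = sqrt(3)/2
Using R = v0^2 * sin(2*theta) / g
R = 12^2 * (sqrt(3)/2) / 10
R = 144 * sqrt(3) / 20
R = 36/5*sqrt(3) m

36/5*sqrt(3) m
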